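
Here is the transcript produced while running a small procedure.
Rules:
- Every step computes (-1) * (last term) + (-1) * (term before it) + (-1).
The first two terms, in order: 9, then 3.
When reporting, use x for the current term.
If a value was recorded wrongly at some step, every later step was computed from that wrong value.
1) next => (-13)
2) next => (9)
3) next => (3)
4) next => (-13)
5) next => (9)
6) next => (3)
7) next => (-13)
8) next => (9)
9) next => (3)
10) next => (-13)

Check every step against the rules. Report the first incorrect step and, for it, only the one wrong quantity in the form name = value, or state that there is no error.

no error

Step 1: x = -1*(3) + (-1)*(9) + (-1) = -13 — checks out.
Step 2: x = -1*(-13) + (-1)*(3) + (-1) = 9 — agrees with the transcript.
Step 3: x = -1*(9) + (-1)*(-13) + (-1) = 3 — confirmed correct.
Step 4: x = -1*(3) + (-1)*(9) + (-1) = -13 — confirmed correct.
Step 5: x = -1*(-13) + (-1)*(3) + (-1) = 9 — consistent with the transcript.
Step 6: x = -1*(9) + (-1)*(-13) + (-1) = 3 — confirmed correct.
Step 7: x = -1*(3) + (-1)*(9) + (-1) = -13 — matches.
Step 8: x = -1*(-13) + (-1)*(3) + (-1) = 9 — no discrepancy.
Step 9: x = -1*(9) + (-1)*(-13) + (-1) = 3 — verified.
Step 10: x = -1*(3) + (-1)*(9) + (-1) = -13 — consistent with the transcript.
Every step is consistent.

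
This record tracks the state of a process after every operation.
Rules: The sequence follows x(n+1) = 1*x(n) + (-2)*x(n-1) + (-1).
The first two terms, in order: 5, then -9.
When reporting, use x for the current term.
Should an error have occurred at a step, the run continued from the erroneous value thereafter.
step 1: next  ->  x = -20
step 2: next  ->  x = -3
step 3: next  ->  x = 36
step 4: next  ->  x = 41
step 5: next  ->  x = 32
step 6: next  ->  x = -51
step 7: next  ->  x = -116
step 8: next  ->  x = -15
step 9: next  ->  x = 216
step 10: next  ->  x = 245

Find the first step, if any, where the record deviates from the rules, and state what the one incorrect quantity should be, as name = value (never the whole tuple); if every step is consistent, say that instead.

Recomputing the run from the initial state:
step 1: x = -20
step 2: x = -3
step 3: x = 36
step 4: x = 41
step 5: x = -32
step 6: x = -115
step 7: x = -52
step 8: x = 177
step 9: x = 280
step 10: x = -75
The first disagreement with the record is at step 5, where the value should be x = -32.

step 5, x = -32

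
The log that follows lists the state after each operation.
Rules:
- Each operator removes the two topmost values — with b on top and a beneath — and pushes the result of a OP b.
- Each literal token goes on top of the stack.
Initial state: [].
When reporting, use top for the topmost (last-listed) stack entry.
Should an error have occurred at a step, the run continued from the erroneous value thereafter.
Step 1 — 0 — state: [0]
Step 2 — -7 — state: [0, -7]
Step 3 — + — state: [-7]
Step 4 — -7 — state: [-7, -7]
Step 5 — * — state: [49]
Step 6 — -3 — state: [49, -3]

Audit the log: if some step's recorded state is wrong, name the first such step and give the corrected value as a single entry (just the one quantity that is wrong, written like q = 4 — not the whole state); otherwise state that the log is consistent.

no error

1. push 0: top = 0 (matches)
2. push -7: top = -7 (matches)
3. 0 + -7 = -7 (verified)
4. push -7: top = -7 (matches)
5. -7 * -7 = 49 (in agreement)
6. push -3: top = -3 (checks out)
The whole run recomputes cleanly — no discrepancies.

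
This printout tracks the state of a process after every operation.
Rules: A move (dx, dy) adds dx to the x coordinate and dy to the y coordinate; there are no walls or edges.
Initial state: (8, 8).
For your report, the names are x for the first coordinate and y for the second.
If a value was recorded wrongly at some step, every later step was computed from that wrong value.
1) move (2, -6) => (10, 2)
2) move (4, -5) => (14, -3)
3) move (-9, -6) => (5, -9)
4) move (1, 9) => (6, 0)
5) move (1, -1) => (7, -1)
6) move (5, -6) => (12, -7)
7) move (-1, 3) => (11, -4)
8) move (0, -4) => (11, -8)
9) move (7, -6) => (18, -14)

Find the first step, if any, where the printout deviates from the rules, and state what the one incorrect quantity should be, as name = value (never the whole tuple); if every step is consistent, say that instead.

Recomputing the run from the initial state:
step 1: x = 10, y = 2
step 2: x = 14, y = -3
step 3: x = 5, y = -9
step 4: x = 6, y = 0
step 5: x = 7, y = -1
step 6: x = 12, y = -7
step 7: x = 11, y = -4
step 8: x = 11, y = -8
step 9: x = 18, y = -14
This matches the printout at every step.

no error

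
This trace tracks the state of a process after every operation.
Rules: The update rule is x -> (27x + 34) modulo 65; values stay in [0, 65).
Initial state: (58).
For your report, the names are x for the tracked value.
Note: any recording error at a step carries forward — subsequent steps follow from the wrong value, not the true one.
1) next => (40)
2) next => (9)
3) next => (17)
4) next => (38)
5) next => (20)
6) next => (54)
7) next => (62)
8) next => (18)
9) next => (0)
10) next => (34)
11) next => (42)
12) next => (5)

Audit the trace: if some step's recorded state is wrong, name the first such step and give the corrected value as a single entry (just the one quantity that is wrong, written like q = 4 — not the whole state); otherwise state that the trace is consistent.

1. x = (27*58 + 34) mod 65 = 40 (checks out)
2. x = (27*40 + 34) mod 65 = 9 (same as recorded)
3. x = (27*9 + 34) mod 65 = 17 (confirmed correct)
4. x = (27*17 + 34) mod 65 = 38 (confirmed correct)
5. x = (27*38 + 34) mod 65 = 20 (verified)
6. x = (27*20 + 34) mod 65 = 54 (agrees with the trace)
7. x = (27*54 + 34) mod 65 = 62 (verified)
8. x = (27*62 + 34) mod 65 = 18 (no discrepancy)
9. x = (27*18 + 34) mod 65 = 0 (same as recorded)
10. x = (27*0 + 34) mod 65 = 34 (checks out)
11. x = (27*34 + 34) mod 65 = 42 (consistent with the trace)
12. x = (27*42 + 34) mod 65 = 63 (the recorded entry deviates here)
First incorrect step: 12; the correct value is x = 63.

step 12, x = 63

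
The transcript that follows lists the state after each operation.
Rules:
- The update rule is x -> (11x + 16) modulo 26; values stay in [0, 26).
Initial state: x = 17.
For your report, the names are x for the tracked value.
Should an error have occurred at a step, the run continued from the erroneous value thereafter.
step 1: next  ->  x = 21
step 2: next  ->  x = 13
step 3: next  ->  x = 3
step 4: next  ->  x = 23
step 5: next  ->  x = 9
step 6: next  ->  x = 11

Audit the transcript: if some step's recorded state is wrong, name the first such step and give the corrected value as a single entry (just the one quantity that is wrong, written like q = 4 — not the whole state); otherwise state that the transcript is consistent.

no error

Recomputing the run from the initial state:
step 1: x = 21
step 2: x = 13
step 3: x = 3
step 4: x = 23
step 5: x = 9
step 6: x = 11
This matches the transcript at every step.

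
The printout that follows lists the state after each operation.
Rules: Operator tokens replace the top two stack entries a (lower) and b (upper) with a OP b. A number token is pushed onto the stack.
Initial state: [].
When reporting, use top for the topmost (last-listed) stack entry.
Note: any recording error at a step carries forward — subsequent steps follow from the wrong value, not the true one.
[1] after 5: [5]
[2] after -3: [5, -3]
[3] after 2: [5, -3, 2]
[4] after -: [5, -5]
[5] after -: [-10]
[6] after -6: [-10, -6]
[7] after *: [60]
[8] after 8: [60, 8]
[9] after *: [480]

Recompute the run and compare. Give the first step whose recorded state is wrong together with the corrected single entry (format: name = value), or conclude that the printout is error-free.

step 1: push 5: top = 5 -> in agreement
step 2: push -3: top = -3 -> confirmed correct
step 3: push 2: top = 2 -> checks out
step 4: -3 - 2 = -5 -> consistent with the printout
step 5: 5 - -5 = 10 -> the printout has a different value
The earliest wrong entry is at step 5: it should read top = 10.

step 5, top = 10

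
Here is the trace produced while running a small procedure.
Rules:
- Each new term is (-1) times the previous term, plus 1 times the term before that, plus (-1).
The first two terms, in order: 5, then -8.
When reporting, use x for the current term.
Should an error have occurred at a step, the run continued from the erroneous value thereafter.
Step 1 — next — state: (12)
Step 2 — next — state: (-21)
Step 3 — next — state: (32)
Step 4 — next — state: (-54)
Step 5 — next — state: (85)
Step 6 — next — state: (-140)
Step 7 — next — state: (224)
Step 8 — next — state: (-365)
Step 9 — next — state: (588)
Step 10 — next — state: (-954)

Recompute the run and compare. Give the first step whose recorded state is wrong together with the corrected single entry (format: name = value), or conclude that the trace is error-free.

Step 1: x = -1*(-8) + (1)*(5) + (-1) = 12 — exactly as logged.
Step 2: x = -1*(12) + (1)*(-8) + (-1) = -21 — confirmed correct.
Step 3: x = -1*(-21) + (1)*(12) + (-1) = 32 — in agreement.
Step 4: x = -1*(32) + (1)*(-21) + (-1) = -54 — agrees with the trace.
Step 5: x = -1*(-54) + (1)*(32) + (-1) = 85 — agrees with the trace.
Step 6: x = -1*(85) + (1)*(-54) + (-1) = -140 — same as recorded.
Step 7: x = -1*(-140) + (1)*(85) + (-1) = 224 — consistent with the trace.
Step 8: x = -1*(224) + (1)*(-140) + (-1) = -365 — exactly as logged.
Step 9: x = -1*(-365) + (1)*(224) + (-1) = 588 — no discrepancy.
Step 10: x = -1*(588) + (1)*(-365) + (-1) = -954 — exactly as logged.
Nothing is out of place; the run is error-free.

no error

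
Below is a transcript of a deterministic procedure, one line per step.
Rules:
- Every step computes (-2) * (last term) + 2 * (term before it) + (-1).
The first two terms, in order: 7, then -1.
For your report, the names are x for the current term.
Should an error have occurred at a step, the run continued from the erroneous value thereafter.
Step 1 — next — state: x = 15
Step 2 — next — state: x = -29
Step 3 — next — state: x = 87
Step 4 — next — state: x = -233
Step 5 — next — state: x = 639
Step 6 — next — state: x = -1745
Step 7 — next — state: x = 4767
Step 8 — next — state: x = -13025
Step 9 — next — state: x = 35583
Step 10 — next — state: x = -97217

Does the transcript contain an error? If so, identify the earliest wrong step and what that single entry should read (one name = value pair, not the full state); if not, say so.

step 2, x = -33

Step 1: x = -2*(-1) + (2)*(7) + (-1) = 15 — no discrepancy.
Step 2: x = -2*(15) + (2)*(-1) + (-1) = -33 — not what was recorded.
First incorrect step: 2; the correct value is x = -33.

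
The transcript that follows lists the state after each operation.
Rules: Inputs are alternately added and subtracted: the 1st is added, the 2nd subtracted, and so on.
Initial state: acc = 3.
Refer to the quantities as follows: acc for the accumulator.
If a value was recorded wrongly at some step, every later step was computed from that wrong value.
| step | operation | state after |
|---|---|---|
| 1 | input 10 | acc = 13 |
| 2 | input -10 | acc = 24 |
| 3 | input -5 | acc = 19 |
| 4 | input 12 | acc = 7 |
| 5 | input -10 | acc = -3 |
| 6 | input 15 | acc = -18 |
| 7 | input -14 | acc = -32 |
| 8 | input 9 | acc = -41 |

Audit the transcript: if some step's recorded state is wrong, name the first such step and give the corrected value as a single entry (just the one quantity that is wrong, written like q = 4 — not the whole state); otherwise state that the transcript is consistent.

Recomputing the run from the initial state:
step 1: acc = 13
step 2: acc = 23
step 3: acc = 18
step 4: acc = 6
step 5: acc = -4
step 6: acc = -19
step 7: acc = -33
step 8: acc = -42
The first disagreement with the transcript is at step 2, where the value should be acc = 23.

step 2, acc = 23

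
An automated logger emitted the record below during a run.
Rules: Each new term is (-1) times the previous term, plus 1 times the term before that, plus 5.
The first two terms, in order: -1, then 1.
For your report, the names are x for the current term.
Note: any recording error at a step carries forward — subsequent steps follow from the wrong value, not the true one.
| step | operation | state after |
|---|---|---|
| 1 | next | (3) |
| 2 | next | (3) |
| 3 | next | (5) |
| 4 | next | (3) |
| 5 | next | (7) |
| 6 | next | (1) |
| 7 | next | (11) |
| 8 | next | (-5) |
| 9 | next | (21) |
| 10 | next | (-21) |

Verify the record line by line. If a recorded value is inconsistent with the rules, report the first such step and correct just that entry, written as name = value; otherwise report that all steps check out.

1. x = -1*(1) + (1)*(-1) + (5) = 3 (exactly as logged)
2. x = -1*(3) + (1)*(1) + (5) = 3 (confirmed correct)
3. x = -1*(3) + (1)*(3) + (5) = 5 (verified)
4. x = -1*(5) + (1)*(3) + (5) = 3 (same as recorded)
5. x = -1*(3) + (1)*(5) + (5) = 7 (verified)
6. x = -1*(7) + (1)*(3) + (5) = 1 (verified)
7. x = -1*(1) + (1)*(7) + (5) = 11 (verified)
8. x = -1*(11) + (1)*(1) + (5) = -5 (verified)
9. x = -1*(-5) + (1)*(11) + (5) = 21 (matches)
10. x = -1*(21) + (1)*(-5) + (5) = -21 (agrees with the record)
Every step is consistent.

no error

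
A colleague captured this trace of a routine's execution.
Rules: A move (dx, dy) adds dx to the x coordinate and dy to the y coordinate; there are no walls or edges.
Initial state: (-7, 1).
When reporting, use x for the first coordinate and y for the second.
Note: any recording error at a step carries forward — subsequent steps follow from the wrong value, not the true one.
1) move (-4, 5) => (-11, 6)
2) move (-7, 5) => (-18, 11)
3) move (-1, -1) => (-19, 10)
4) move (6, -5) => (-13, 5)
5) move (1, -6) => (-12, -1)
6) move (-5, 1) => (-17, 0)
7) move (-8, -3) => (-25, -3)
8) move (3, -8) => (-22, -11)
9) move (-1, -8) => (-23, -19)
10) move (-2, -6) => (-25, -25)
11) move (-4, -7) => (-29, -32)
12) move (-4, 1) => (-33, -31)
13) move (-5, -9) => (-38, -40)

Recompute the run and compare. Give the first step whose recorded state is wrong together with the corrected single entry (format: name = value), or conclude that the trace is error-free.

no error

Recomputing the run from the initial state:
step 1: x = -11, y = 6
step 2: x = -18, y = 11
step 3: x = -19, y = 10
step 4: x = -13, y = 5
step 5: x = -12, y = -1
step 6: x = -17, y = 0
step 7: x = -25, y = -3
step 8: x = -22, y = -11
step 9: x = -23, y = -19
step 10: x = -25, y = -25
step 11: x = -29, y = -32
step 12: x = -33, y = -31
step 13: x = -38, y = -40
This matches the trace at every step.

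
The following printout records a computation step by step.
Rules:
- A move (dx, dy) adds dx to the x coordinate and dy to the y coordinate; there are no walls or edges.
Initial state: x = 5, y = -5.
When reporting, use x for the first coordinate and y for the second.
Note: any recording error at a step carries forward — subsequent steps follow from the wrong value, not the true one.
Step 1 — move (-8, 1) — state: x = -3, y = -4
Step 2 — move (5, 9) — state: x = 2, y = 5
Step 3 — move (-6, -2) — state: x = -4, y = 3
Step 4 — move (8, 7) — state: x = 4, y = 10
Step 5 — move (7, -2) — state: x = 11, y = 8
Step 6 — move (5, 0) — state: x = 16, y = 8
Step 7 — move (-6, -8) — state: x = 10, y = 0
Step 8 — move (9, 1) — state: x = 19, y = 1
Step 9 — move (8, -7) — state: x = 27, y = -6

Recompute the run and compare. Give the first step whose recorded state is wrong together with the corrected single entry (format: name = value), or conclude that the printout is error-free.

Step 1: x = 5 + (-8) = -3, y = -5 + (1) = -4 — exactly as logged.
Step 2: x = -3 + (5) = 2, y = -4 + (9) = 5 — exactly as logged.
Step 3: x = 2 + (-6) = -4, y = 5 + (-2) = 3 — verified.
Step 4: x = -4 + (8) = 4, y = 3 + (7) = 10 — no discrepancy.
Step 5: x = 4 + (7) = 11, y = 10 + (-2) = 8 — agrees with the printout.
Step 6: x = 11 + (5) = 16, y = 8 + (0) = 8 — consistent with the printout.
Step 7: x = 16 + (-6) = 10, y = 8 + (-8) = 0 — agrees with the printout.
Step 8: x = 10 + (9) = 19, y = 0 + (1) = 1 — consistent with the printout.
Step 9: x = 19 + (8) = 27, y = 1 + (-7) = -6 — agrees with the printout.
All entries verified; no error found.

no error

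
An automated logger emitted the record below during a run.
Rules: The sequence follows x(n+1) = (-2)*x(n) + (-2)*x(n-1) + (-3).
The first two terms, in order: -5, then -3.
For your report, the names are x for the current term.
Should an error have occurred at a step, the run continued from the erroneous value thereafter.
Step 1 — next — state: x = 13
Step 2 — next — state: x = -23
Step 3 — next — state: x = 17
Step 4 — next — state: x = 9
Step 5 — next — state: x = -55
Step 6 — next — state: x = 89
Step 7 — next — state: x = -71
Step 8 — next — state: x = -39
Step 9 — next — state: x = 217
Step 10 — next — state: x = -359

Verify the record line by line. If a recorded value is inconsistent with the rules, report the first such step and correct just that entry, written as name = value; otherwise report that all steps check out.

1. x = -2*(-3) + (-2)*(-5) + (-3) = 13 (matches)
2. x = -2*(13) + (-2)*(-3) + (-3) = -23 (checks out)
3. x = -2*(-23) + (-2)*(13) + (-3) = 17 (matches)
4. x = -2*(17) + (-2)*(-23) + (-3) = 9 (checks out)
5. x = -2*(9) + (-2)*(17) + (-3) = -55 (consistent with the record)
6. x = -2*(-55) + (-2)*(9) + (-3) = 89 (exactly as logged)
7. x = -2*(89) + (-2)*(-55) + (-3) = -71 (verified)
8. x = -2*(-71) + (-2)*(89) + (-3) = -39 (in agreement)
9. x = -2*(-39) + (-2)*(-71) + (-3) = 217 (checks out)
10. x = -2*(217) + (-2)*(-39) + (-3) = -359 (in agreement)
Every step is consistent.

no error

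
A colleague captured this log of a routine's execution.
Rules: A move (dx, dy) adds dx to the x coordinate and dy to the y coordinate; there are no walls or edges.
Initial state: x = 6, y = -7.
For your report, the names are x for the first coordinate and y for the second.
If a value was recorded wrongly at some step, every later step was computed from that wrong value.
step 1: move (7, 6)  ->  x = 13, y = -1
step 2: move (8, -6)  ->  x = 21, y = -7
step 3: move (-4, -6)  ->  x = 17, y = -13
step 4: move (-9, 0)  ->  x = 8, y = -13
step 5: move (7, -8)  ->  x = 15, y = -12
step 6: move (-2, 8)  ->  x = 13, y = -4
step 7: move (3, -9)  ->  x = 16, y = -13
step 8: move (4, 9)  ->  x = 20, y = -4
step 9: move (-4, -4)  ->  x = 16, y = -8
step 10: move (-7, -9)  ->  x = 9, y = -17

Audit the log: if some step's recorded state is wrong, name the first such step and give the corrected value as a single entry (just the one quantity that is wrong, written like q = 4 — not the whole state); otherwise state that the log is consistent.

step 5, y = -21

Step 1: x = 6 + (7) = 13, y = -7 + (6) = -1 — in agreement.
Step 2: x = 13 + (8) = 21, y = -1 + (-6) = -7 — in agreement.
Step 3: x = 21 + (-4) = 17, y = -7 + (-6) = -13 — in agreement.
Step 4: x = 17 + (-9) = 8, y = -13 + (0) = -13 — exactly as logged.
Step 5: x = 8 + (7) = 15, y = -13 + (-8) = -21 — the recorded entry deviates here.
Conclusion: step 5 carries the first error; the entry should be y = -21.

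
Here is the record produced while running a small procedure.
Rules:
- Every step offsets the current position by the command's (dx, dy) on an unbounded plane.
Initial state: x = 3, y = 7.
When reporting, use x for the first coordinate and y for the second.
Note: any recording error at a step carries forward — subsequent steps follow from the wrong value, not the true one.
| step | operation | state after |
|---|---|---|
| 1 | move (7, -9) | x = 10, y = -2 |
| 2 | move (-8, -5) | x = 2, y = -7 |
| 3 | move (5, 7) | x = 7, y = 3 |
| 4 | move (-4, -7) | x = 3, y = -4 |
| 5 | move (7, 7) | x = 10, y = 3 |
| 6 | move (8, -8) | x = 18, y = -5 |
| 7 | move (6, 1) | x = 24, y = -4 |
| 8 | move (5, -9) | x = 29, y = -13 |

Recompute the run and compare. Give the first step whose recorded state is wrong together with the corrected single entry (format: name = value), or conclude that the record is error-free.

Step 1: x = 3 + (7) = 10, y = 7 + (-9) = -2 — same as recorded.
Step 2: x = 10 + (-8) = 2, y = -2 + (-5) = -7 — matches.
Step 3: x = 2 + (5) = 7, y = -7 + (7) = 0 — the recorded entry deviates here.
The audit stops at step 3: the recorded entry is wrong and should be y = 0.

step 3, y = 0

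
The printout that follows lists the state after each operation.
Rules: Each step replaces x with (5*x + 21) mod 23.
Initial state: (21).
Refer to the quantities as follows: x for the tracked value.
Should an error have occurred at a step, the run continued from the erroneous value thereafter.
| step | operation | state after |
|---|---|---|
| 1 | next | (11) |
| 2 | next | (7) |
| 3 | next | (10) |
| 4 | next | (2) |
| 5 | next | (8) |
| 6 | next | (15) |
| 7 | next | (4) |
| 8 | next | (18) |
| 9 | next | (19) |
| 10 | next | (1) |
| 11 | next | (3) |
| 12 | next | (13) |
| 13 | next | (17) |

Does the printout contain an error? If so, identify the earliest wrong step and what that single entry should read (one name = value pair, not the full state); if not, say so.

no error

step 1: x = (5*21 + 21) mod 23 = 11 -> verified
step 2: x = (5*11 + 21) mod 23 = 7 -> confirmed correct
step 3: x = (5*7 + 21) mod 23 = 10 -> same as recorded
step 4: x = (5*10 + 21) mod 23 = 2 -> verified
step 5: x = (5*2 + 21) mod 23 = 8 -> checks out
step 6: x = (5*8 + 21) mod 23 = 15 -> checks out
step 7: x = (5*15 + 21) mod 23 = 4 -> matches
step 8: x = (5*4 + 21) mod 23 = 18 -> confirmed correct
step 9: x = (5*18 + 21) mod 23 = 19 -> checks out
step 10: x = (5*19 + 21) mod 23 = 1 -> verified
step 11: x = (5*1 + 21) mod 23 = 3 -> checks out
step 12: x = (5*3 + 21) mod 23 = 13 -> checks out
step 13: x = (5*13 + 21) mod 23 = 17 -> matches
The recomputation confirms every line.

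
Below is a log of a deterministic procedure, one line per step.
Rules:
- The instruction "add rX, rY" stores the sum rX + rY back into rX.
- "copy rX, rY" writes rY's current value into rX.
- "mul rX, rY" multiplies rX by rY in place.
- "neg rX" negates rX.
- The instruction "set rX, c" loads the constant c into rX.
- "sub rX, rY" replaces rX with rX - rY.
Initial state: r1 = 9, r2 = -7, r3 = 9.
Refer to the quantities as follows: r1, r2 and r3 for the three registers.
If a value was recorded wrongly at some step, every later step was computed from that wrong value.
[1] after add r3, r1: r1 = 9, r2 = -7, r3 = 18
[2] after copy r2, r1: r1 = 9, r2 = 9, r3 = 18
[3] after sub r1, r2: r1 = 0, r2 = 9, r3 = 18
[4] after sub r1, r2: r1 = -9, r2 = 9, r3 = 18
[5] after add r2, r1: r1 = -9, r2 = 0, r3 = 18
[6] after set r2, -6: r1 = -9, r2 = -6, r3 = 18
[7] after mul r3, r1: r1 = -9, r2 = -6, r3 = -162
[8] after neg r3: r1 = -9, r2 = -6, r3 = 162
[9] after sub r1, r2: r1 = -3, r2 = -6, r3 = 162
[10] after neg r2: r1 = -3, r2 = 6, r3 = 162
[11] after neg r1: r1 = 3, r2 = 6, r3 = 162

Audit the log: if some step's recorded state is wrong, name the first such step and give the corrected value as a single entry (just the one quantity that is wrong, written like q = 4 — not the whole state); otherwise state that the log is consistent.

Recomputing the run from the initial state:
step 1: r1 = 9, r2 = -7, r3 = 18
step 2: r1 = 9, r2 = 9, r3 = 18
step 3: r1 = 0, r2 = 9, r3 = 18
step 4: r1 = -9, r2 = 9, r3 = 18
step 5: r1 = -9, r2 = 0, r3 = 18
step 6: r1 = -9, r2 = -6, r3 = 18
step 7: r1 = -9, r2 = -6, r3 = -162
step 8: r1 = -9, r2 = -6, r3 = 162
step 9: r1 = -3, r2 = -6, r3 = 162
step 10: r1 = -3, r2 = 6, r3 = 162
step 11: r1 = 3, r2 = 6, r3 = 162
This matches the log at every step.

no error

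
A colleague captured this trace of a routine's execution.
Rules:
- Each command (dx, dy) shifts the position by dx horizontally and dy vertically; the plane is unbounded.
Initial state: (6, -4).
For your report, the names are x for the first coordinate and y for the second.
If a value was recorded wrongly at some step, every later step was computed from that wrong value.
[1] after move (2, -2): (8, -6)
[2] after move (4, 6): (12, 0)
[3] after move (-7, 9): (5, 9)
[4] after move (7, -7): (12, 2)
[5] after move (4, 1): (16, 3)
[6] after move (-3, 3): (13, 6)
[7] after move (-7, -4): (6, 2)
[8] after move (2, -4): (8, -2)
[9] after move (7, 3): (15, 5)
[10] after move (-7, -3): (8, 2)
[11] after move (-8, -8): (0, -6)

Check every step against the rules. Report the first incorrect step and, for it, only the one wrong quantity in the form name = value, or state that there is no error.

step 9, y = 1

Recomputing the run from the initial state:
step 1: x = 8, y = -6
step 2: x = 12, y = 0
step 3: x = 5, y = 9
step 4: x = 12, y = 2
step 5: x = 16, y = 3
step 6: x = 13, y = 6
step 7: x = 6, y = 2
step 8: x = 8, y = -2
step 9: x = 15, y = 1
step 10: x = 8, y = -2
step 11: x = 0, y = -10
The first disagreement with the trace is at step 9, where the value should be y = 1.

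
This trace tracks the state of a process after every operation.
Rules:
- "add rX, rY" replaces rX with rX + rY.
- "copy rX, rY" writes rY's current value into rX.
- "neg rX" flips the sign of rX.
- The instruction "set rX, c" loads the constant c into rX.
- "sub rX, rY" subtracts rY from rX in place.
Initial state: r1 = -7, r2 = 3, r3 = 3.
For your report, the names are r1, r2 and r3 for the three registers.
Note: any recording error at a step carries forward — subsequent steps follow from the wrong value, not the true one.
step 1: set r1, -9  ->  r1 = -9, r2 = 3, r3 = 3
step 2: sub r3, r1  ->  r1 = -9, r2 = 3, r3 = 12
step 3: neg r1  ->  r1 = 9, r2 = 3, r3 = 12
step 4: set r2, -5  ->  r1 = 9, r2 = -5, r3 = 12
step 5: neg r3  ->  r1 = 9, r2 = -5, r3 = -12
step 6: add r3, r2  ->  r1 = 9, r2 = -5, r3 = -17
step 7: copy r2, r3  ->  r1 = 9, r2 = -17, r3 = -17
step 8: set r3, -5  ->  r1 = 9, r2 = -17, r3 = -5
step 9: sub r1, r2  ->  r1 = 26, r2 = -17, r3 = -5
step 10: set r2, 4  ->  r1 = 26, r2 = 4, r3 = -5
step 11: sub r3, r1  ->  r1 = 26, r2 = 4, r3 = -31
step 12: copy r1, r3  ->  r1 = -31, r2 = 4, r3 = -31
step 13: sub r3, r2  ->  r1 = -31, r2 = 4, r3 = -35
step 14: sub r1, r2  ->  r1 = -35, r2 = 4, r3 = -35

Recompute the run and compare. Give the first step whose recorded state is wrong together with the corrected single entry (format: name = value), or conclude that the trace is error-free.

no error

Recomputing the run from the initial state:
step 1: r1 = -9, r2 = 3, r3 = 3
step 2: r1 = -9, r2 = 3, r3 = 12
step 3: r1 = 9, r2 = 3, r3 = 12
step 4: r1 = 9, r2 = -5, r3 = 12
step 5: r1 = 9, r2 = -5, r3 = -12
step 6: r1 = 9, r2 = -5, r3 = -17
step 7: r1 = 9, r2 = -17, r3 = -17
step 8: r1 = 9, r2 = -17, r3 = -5
step 9: r1 = 26, r2 = -17, r3 = -5
step 10: r1 = 26, r2 = 4, r3 = -5
step 11: r1 = 26, r2 = 4, r3 = -31
step 12: r1 = -31, r2 = 4, r3 = -31
step 13: r1 = -31, r2 = 4, r3 = -35
step 14: r1 = -35, r2 = 4, r3 = -35
This matches the trace at every step.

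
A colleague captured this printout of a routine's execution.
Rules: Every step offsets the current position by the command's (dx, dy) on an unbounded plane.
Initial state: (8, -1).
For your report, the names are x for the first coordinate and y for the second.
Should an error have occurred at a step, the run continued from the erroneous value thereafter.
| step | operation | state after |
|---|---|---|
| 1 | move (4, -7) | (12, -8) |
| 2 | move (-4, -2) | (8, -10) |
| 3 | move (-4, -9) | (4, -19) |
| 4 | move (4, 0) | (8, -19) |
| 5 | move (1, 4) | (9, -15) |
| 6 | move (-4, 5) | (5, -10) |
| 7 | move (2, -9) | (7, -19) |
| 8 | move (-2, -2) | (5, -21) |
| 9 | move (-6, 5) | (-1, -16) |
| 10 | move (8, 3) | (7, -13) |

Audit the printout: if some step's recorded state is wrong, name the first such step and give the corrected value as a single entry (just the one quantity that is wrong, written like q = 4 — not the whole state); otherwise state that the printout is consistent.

no error

Recomputing the run from the initial state:
step 1: x = 12, y = -8
step 2: x = 8, y = -10
step 3: x = 4, y = -19
step 4: x = 8, y = -19
step 5: x = 9, y = -15
step 6: x = 5, y = -10
step 7: x = 7, y = -19
step 8: x = 5, y = -21
step 9: x = -1, y = -16
step 10: x = 7, y = -13
This matches the printout at every step.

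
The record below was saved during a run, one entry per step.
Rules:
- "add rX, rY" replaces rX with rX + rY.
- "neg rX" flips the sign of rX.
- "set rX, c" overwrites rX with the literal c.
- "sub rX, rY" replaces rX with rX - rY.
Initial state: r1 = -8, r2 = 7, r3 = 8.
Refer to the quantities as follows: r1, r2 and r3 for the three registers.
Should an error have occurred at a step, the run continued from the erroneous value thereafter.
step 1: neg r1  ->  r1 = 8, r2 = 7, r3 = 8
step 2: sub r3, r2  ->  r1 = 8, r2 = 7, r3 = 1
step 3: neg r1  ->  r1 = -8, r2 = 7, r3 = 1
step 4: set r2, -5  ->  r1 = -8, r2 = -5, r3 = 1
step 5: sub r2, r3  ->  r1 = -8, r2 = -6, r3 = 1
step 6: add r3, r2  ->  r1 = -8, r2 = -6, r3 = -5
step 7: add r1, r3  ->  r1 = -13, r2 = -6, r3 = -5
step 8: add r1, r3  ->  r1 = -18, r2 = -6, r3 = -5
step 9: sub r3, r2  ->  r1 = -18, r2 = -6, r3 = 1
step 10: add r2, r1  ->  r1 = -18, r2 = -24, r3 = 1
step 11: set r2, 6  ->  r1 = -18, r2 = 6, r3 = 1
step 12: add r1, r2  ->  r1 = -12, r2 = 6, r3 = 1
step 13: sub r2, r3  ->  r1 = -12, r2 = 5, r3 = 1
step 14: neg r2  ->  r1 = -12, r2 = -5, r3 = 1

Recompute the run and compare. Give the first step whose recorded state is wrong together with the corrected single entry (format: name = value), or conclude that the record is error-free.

1. r1 = -(-8) = 8 (checks out)
2. r3 = 8 - 7 = 1 (checks out)
3. r1 = -(8) = -8 (in agreement)
4. r2 = -5 (in agreement)
5. r2 = -5 - 1 = -6 (checks out)
6. r3 = 1 + -6 = -5 (matches)
7. r1 = -8 + -5 = -13 (checks out)
8. r1 = -13 + -5 = -18 (no discrepancy)
9. r3 = -5 - -6 = 1 (exactly as logged)
10. r2 = -6 + -18 = -24 (no discrepancy)
11. r2 = 6 (matches)
12. r1 = -18 + 6 = -12 (in agreement)
13. r2 = 6 - 1 = 5 (confirmed correct)
14. r2 = -(5) = -5 (same as recorded)
All entries verified; no error found.

no error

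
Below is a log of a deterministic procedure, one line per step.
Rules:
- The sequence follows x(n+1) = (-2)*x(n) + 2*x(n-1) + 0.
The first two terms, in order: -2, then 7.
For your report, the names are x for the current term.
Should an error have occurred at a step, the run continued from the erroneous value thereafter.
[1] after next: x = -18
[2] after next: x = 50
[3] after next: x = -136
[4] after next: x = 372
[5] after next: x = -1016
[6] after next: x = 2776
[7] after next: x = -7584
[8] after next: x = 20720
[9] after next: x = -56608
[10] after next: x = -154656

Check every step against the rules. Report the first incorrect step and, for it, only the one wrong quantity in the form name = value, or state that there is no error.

Recomputing the run from the initial state:
step 1: x = -18
step 2: x = 50
step 3: x = -136
step 4: x = 372
step 5: x = -1016
step 6: x = 2776
step 7: x = -7584
step 8: x = 20720
step 9: x = -56608
step 10: x = 154656
The first disagreement with the log is at step 10, where the value should be x = 154656.

step 10, x = 154656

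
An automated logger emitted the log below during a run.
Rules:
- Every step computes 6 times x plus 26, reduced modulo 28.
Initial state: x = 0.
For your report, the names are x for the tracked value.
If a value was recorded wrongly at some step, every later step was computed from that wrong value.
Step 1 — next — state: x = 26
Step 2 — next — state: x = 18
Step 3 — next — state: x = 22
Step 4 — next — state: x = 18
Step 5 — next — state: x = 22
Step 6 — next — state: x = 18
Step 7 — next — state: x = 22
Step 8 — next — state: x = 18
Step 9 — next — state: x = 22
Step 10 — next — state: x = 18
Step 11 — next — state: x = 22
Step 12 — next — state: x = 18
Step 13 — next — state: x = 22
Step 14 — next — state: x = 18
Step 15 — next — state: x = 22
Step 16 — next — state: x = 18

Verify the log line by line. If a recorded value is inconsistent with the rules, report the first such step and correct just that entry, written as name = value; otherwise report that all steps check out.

step 2, x = 14

1. x = (6*0 + 26) mod 28 = 26 (agrees with the log)
2. x = (6*26 + 26) mod 28 = 14 (the log has a different value)
First incorrect step: 2; the correct value is x = 14.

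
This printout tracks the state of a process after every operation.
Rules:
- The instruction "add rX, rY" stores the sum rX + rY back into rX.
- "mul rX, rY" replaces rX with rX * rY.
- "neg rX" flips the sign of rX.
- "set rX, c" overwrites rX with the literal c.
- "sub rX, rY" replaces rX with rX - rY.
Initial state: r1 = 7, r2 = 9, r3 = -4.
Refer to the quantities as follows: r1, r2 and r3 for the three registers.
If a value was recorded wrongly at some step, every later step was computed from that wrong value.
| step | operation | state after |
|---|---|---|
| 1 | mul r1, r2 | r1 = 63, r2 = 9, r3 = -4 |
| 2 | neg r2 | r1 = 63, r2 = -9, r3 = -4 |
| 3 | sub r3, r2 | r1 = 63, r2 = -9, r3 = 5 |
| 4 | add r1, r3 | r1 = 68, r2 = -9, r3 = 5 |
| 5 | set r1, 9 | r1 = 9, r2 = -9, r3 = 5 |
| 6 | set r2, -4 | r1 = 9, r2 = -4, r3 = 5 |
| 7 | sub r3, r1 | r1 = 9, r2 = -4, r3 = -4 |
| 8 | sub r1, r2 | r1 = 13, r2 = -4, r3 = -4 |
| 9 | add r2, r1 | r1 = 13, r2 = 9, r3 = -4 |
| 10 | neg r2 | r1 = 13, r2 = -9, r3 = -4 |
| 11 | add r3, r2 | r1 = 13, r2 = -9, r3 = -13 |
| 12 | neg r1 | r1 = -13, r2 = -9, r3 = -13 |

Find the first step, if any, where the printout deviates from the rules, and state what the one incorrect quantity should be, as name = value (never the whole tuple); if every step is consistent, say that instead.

no error

Step 1: r1 = 7 * 9 = 63 — no discrepancy.
Step 2: r2 = -(9) = -9 — no discrepancy.
Step 3: r3 = -4 - -9 = 5 — confirmed correct.
Step 4: r1 = 63 + 5 = 68 — checks out.
Step 5: r1 = 9 — verified.
Step 6: r2 = -4 — exactly as logged.
Step 7: r3 = 5 - 9 = -4 — no discrepancy.
Step 8: r1 = 9 - -4 = 13 — consistent with the printout.
Step 9: r2 = -4 + 13 = 9 — matches.
Step 10: r2 = -(9) = -9 — in agreement.
Step 11: r3 = -4 + -9 = -13 — in agreement.
Step 12: r1 = -(13) = -13 — same as recorded.
No step deviates from the rules.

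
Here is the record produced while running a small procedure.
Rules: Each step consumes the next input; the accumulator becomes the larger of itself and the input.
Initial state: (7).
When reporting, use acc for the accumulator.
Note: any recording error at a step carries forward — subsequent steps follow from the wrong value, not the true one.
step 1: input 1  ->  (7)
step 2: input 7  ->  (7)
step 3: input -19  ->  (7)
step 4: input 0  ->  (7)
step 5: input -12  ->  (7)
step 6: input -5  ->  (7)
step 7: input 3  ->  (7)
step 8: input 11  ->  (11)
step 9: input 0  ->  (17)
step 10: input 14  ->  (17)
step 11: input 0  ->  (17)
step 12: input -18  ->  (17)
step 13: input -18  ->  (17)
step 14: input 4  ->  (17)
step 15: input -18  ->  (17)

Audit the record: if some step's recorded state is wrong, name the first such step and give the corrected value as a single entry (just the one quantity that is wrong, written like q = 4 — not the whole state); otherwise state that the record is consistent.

step 9, acc = 11

step 1: acc = max(7, 1) = 7 -> agrees with the record
step 2: acc = max(7, 7) = 7 -> confirmed correct
step 3: acc = max(7, -19) = 7 -> in agreement
step 4: acc = max(7, 0) = 7 -> in agreement
step 5: acc = max(7, -12) = 7 -> same as recorded
step 6: acc = max(7, -5) = 7 -> agrees with the record
step 7: acc = max(7, 3) = 7 -> matches
step 8: acc = max(7, 11) = 11 -> in agreement
step 9: acc = max(11, 0) = 11 -> the record disagrees here
Conclusion: step 9 carries the first error; the entry should be acc = 11.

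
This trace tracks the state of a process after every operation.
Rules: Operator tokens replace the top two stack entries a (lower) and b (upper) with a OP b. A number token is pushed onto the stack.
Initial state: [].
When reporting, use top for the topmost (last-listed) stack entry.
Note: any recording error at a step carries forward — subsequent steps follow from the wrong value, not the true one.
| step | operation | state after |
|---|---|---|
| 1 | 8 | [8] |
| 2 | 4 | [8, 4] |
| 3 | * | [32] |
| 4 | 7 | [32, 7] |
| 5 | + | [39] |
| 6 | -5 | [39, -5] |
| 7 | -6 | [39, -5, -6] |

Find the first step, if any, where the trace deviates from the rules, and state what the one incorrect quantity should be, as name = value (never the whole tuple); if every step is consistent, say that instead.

Step 1: push 8: top = 8 — in agreement.
Step 2: push 4: top = 4 — verified.
Step 3: 8 * 4 = 32 — checks out.
Step 4: push 7: top = 7 — checks out.
Step 5: 32 + 7 = 39 — no discrepancy.
Step 6: push -5: top = -5 — checks out.
Step 7: push -6: top = -6 — verified.
The whole run recomputes cleanly — no discrepancies.

no error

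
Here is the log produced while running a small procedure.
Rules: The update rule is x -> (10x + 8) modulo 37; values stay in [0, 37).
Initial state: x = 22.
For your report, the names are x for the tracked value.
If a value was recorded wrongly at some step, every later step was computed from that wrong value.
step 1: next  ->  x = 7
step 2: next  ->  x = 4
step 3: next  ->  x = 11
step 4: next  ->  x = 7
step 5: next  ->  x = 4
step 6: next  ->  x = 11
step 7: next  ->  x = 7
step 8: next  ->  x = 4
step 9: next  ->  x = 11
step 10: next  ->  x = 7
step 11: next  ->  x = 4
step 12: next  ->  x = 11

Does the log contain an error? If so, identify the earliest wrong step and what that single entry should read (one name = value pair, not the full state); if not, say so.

step 1, x = 6

Recomputing the run from the initial state:
step 1: x = 6
step 2: x = 31
step 3: x = 22
step 4: x = 6
step 5: x = 31
step 6: x = 22
step 7: x = 6
step 8: x = 31
step 9: x = 22
step 10: x = 6
step 11: x = 31
step 12: x = 22
The first disagreement with the log is at step 1, where the value should be x = 6.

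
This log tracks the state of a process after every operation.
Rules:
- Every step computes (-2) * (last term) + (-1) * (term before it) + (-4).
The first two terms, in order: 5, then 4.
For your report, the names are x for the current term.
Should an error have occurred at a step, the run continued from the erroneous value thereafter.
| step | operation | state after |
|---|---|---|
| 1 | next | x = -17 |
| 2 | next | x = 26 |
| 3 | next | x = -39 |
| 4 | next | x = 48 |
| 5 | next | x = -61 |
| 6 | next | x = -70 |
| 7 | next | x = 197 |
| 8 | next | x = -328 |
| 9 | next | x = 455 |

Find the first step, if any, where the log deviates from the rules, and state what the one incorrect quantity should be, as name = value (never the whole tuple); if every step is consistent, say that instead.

step 6, x = 70

Recomputing the run from the initial state:
step 1: x = -17
step 2: x = 26
step 3: x = -39
step 4: x = 48
step 5: x = -61
step 6: x = 70
step 7: x = -83
step 8: x = 92
step 9: x = -105
The first disagreement with the log is at step 6, where the value should be x = 70.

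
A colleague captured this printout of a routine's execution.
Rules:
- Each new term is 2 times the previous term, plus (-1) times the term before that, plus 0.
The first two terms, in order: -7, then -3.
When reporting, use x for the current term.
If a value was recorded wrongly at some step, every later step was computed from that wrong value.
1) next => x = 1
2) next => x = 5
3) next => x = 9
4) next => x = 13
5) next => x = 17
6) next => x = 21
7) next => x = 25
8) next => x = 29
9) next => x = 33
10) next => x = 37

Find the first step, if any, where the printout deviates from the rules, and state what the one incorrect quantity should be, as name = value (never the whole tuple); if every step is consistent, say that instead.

no error

Step 1: x = 2*(-3) + (-1)*(-7) + (0) = 1 — verified.
Step 2: x = 2*(1) + (-1)*(-3) + (0) = 5 — matches.
Step 3: x = 2*(5) + (-1)*(1) + (0) = 9 — verified.
Step 4: x = 2*(9) + (-1)*(5) + (0) = 13 — in agreement.
Step 5: x = 2*(13) + (-1)*(9) + (0) = 17 — exactly as logged.
Step 6: x = 2*(17) + (-1)*(13) + (0) = 21 — same as recorded.
Step 7: x = 2*(21) + (-1)*(17) + (0) = 25 — matches.
Step 8: x = 2*(25) + (-1)*(21) + (0) = 29 — checks out.
Step 9: x = 2*(29) + (-1)*(25) + (0) = 33 — in agreement.
Step 10: x = 2*(33) + (-1)*(29) + (0) = 37 — in agreement.
The whole run recomputes cleanly — no discrepancies.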